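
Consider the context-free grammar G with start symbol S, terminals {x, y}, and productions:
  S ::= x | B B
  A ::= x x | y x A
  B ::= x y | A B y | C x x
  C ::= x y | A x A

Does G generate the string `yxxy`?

no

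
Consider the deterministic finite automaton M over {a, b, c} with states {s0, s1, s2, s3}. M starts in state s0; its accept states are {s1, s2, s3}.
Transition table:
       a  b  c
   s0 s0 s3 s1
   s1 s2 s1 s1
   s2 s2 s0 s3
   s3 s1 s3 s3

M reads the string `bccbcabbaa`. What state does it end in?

s0 --b--> s3
s3 --c--> s3
s3 --c--> s3
s3 --b--> s3
s3 --c--> s3
s3 --a--> s1
s1 --b--> s1
s1 --b--> s1
s1 --a--> s2
s2 --a--> s2

s2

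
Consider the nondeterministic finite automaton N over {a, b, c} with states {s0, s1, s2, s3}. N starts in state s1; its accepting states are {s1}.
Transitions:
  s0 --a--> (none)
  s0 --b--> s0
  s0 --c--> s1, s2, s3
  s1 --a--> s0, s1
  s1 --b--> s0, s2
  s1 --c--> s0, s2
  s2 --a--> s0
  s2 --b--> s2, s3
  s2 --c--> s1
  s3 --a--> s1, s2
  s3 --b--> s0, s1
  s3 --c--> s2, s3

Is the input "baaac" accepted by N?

Start: {s1}
read b: {s0, s2}
read a: {s0}
read a: {}
The reachable set is empty and stays empty for the remaining 2 symbols.
Reachable ∩ accepting = {} — empty.

rejected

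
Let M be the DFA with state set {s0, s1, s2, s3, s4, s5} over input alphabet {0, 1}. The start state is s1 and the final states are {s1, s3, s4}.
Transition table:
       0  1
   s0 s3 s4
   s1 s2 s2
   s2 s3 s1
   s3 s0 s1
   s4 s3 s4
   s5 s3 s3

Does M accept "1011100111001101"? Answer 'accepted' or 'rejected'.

s1 --1--> s2
s2 --0--> s3
s3 --1--> s1
s1 --1--> s2
s2 --1--> s1
s1 --0--> s2
s2 --0--> s3
s3 --1--> s1
s1 --1--> s2
s2 --1--> s1
s1 --0--> s2
s2 --0--> s3
s3 --1--> s1
s1 --1--> s2
s2 --0--> s3
s3 --1--> s1
End in state s1, which is an accepting state.

accepted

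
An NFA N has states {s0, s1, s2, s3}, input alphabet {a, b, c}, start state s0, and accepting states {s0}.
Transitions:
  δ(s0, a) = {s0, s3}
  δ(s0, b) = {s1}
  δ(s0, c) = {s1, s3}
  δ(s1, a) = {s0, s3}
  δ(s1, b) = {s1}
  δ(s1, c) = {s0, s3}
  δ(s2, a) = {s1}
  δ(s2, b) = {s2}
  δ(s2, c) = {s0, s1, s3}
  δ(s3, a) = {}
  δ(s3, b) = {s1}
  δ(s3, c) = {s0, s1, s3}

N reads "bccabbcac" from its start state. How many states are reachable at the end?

Start: {s0}
read b: {s1}
read c: {s0, s3}
read c: {s0, s1, s3}
read a: {s0, s3}
read b: {s1}
read b: {s1}
read c: {s0, s3}
read a: {s0, s3}
read c: {s0, s1, s3}
Final reachable set {s0, s1, s3} has 3 states.

3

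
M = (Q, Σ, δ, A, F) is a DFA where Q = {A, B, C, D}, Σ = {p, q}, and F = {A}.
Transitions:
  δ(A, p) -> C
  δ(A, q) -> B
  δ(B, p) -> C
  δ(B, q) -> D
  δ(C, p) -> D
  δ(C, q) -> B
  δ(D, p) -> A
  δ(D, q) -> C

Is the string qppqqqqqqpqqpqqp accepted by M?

A --q--> B
B --p--> C
C --p--> D
D --q--> C
C --q--> B
B --q--> D
D --q--> C
C --q--> B
B --q--> D
D --p--> A
A --q--> B
B --q--> D
D --p--> A
A --q--> B
B --q--> D
D --p--> A
End in state A, which is an accepting state.

accepted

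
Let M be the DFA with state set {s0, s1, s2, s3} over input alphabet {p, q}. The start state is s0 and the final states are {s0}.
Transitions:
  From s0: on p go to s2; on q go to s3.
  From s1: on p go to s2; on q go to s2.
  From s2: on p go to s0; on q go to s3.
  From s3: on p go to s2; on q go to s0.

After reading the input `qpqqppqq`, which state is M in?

s0 --q--> s3
s3 --p--> s2
s2 --q--> s3
s3 --q--> s0
s0 --p--> s2
s2 --p--> s0
s0 --q--> s3
s3 --q--> s0

s0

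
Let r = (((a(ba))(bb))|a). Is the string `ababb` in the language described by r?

The left alternative ((a(ba))(bb)) matches ababb.

yes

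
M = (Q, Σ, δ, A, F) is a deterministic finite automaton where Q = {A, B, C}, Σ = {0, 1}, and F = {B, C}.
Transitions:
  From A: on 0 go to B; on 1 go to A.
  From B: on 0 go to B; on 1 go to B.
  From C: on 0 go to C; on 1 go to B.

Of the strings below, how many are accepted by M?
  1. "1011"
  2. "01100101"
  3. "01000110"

"1011": accepted
"01100101": accepted
"01000110": accepted

3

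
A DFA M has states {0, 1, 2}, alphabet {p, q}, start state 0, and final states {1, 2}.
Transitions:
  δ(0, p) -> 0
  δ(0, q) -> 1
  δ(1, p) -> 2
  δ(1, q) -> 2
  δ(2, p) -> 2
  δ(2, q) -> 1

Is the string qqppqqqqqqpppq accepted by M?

accepted

0 --q--> 1
1 --q--> 2
2 --p--> 2
2 --p--> 2
2 --q--> 1
1 --q--> 2
2 --q--> 1
1 --q--> 2
2 --q--> 1
1 --q--> 2
2 --p--> 2
2 --p--> 2
2 --p--> 2
2 --q--> 1
End in state 1, which is an accepting state.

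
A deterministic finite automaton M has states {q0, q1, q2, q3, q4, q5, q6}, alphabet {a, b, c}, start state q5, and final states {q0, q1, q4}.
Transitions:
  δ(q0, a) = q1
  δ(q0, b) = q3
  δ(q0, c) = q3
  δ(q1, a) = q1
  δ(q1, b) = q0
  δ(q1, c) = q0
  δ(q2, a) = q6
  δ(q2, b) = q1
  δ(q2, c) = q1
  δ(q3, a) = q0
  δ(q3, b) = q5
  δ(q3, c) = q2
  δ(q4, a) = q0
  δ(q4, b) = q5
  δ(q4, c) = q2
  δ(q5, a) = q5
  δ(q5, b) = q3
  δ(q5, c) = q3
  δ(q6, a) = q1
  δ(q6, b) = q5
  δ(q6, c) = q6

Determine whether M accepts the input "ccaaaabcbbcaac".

accepted

q5 --c--> q3
q3 --c--> q2
q2 --a--> q6
q6 --a--> q1
q1 --a--> q1
q1 --a--> q1
q1 --b--> q0
q0 --c--> q3
q3 --b--> q5
q5 --b--> q3
q3 --c--> q2
q2 --a--> q6
q6 --a--> q1
q1 --c--> q0
End in state q0, which is an accepting state.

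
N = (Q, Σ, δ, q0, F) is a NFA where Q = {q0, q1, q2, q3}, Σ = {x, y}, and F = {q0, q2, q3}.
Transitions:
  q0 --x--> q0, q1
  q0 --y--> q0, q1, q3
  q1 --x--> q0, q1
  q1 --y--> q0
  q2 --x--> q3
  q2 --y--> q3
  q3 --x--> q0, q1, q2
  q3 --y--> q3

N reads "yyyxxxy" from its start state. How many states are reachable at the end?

Start: {q0}
read y: {q0, q1, q3}
read y: {q0, q1, q3}
read y: {q0, q1, q3}
read x: {q0, q1, q2}
read x: {q0, q1, q3}
read x: {q0, q1, q2}
read y: {q0, q1, q3}
Final reachable set {q0, q1, q3} has 3 states.

3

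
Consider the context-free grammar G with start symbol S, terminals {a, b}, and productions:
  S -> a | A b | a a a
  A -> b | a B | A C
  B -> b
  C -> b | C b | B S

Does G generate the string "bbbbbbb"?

yes

S ⇒ Ab ⇒ ACb ⇒ ACCb ⇒ ACCCb ⇒ ACCCCb ⇒ bCCCCb ⇒ bbCCCb ⇒ bbbCCb ⇒ bbbbCb ⇒ bbbbCbb ⇒ bbbbbbb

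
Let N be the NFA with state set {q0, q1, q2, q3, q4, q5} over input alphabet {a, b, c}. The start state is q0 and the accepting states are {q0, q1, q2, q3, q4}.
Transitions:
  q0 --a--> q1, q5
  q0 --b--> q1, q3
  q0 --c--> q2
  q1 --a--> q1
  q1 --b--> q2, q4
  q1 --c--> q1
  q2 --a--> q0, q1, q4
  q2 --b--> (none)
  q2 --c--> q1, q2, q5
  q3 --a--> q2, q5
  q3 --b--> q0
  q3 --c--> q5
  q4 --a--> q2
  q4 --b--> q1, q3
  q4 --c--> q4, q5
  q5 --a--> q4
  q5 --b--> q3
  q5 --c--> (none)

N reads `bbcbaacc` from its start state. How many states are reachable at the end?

4

Start: {q0}
read b: {q1, q3}
read b: {q0, q2, q4}
read c: {q1, q2, q4, q5}
read b: {q1, q2, q3, q4}
read a: {q0, q1, q2, q4, q5}
read a: {q0, q1, q2, q4, q5}
read c: {q1, q2, q4, q5}
read c: {q1, q2, q4, q5}
Final reachable set {q1, q2, q4, q5} has 4 states.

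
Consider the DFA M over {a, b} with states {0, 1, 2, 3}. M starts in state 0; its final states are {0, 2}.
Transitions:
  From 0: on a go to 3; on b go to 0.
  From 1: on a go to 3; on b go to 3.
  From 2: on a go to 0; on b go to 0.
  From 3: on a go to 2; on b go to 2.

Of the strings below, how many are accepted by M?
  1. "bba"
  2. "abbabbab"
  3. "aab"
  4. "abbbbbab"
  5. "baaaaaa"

"bba": rejected
"abbabbab": accepted
"aab": accepted
"abbbbbab": accepted
"baaaaaa": accepted

4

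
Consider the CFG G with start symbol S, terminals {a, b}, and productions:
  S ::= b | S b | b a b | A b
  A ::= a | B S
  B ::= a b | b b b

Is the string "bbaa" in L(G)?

no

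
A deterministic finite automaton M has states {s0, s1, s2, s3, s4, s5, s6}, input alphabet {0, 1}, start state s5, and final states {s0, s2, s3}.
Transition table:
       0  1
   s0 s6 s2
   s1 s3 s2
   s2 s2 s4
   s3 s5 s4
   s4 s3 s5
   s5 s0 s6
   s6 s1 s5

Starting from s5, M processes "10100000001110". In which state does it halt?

s5 --1--> s6
s6 --0--> s1
s1 --1--> s2
s2 --0--> s2
s2 --0--> s2
s2 --0--> s2
s2 --0--> s2
s2 --0--> s2
s2 --0--> s2
s2 --0--> s2
s2 --1--> s4
s4 --1--> s5
s5 --1--> s6
s6 --0--> s1

s1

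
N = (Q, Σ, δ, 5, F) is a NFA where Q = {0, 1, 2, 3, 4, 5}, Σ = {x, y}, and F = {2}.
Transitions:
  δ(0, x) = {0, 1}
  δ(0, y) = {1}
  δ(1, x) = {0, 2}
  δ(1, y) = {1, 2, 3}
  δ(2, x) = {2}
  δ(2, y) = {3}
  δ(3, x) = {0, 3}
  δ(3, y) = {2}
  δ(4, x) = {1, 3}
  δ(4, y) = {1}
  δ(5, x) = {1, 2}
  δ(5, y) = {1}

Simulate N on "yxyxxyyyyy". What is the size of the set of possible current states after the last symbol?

3

Start: {5}
read y: {1}
read x: {0, 2}
read y: {1, 3}
read x: {0, 2, 3}
read x: {0, 1, 2, 3}
read y: {1, 2, 3}
read y: {1, 2, 3}
read y: {1, 2, 3}
read y: {1, 2, 3}
read y: {1, 2, 3}
Final reachable set {1, 2, 3} has 3 states.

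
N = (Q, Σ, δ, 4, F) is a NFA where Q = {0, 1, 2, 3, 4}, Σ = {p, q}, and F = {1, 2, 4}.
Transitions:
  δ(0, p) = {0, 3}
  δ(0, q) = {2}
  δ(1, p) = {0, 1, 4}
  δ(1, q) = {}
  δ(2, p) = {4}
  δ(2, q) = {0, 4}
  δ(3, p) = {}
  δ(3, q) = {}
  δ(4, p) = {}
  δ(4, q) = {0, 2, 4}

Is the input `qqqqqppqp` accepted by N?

Start: {4}
read q: {0, 2, 4}
read q: {0, 2, 4}
read q: {0, 2, 4}
read q: {0, 2, 4}
read q: {0, 2, 4}
read p: {0, 3, 4}
read p: {0, 3}
read q: {2}
read p: {4}
Reachable ∩ accepting = {4} — nonempty.

accepted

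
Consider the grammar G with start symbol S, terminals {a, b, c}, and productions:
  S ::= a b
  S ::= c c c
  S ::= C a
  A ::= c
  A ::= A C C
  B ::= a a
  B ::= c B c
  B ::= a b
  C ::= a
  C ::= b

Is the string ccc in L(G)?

yes

S ⇒ ccc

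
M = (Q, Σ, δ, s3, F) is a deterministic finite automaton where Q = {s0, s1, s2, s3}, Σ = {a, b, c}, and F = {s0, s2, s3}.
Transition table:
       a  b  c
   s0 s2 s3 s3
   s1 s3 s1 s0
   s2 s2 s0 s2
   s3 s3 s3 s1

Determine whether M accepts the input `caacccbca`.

s3 --c--> s1
s1 --a--> s3
s3 --a--> s3
s3 --c--> s1
s1 --c--> s0
s0 --c--> s3
s3 --b--> s3
s3 --c--> s1
s1 --a--> s3
End in state s3, which is an accepting state.

accepted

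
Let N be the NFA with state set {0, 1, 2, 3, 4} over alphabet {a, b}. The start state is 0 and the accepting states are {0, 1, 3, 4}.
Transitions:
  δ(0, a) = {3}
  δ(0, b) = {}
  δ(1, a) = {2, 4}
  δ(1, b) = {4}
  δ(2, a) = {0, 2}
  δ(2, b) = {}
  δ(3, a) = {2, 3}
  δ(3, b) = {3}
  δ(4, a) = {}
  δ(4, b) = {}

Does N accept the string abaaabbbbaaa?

Start: {0}
read a: {3}
read b: {3}
read a: {2, 3}
read a: {0, 2, 3}
read a: {0, 2, 3}
read b: {3}
read b: {3}
read b: {3}
read b: {3}
read a: {2, 3}
read a: {0, 2, 3}
read a: {0, 2, 3}
Reachable ∩ accepting = {0, 3} — nonempty.

accepted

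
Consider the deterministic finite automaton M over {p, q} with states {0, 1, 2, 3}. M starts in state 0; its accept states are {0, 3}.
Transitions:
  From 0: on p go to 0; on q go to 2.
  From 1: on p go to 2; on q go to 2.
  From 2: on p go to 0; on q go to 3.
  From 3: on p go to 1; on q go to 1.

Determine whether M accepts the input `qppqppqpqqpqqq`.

0 --q--> 2
2 --p--> 0
0 --p--> 0
0 --q--> 2
2 --p--> 0
0 --p--> 0
0 --q--> 2
2 --p--> 0
0 --q--> 2
2 --q--> 3
3 --p--> 1
1 --q--> 2
2 --q--> 3
3 --q--> 1
End in state 1, which is not an accepting state.

rejected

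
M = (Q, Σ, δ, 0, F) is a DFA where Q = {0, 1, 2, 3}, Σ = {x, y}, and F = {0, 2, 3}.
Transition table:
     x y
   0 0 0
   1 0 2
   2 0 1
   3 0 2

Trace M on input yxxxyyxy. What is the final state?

0 --y--> 0
0 --x--> 0
0 --x--> 0
0 --x--> 0
0 --y--> 0
0 --y--> 0
0 --x--> 0
0 --y--> 0

0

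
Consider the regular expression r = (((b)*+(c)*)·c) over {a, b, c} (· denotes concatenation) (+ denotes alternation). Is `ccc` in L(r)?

Split as cc·c: ((b)*+(c)*) matches cc and c matches c.

yes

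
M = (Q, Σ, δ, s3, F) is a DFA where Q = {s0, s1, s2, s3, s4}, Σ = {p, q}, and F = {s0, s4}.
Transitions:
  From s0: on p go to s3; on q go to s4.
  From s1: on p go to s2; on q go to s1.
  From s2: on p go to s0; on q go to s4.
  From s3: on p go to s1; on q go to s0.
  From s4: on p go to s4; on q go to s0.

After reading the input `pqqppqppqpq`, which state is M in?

s3 --p--> s1
s1 --q--> s1
s1 --q--> s1
s1 --p--> s2
s2 --p--> s0
s0 --q--> s4
s4 --p--> s4
s4 --p--> s4
s4 --q--> s0
s0 --p--> s3
s3 --q--> s0

s0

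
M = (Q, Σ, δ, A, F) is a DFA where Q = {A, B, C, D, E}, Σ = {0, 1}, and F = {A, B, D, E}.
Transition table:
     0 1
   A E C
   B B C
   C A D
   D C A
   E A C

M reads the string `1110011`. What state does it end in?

A --1--> C
C --1--> D
D --1--> A
A --0--> E
E --0--> A
A --1--> C
C --1--> D

D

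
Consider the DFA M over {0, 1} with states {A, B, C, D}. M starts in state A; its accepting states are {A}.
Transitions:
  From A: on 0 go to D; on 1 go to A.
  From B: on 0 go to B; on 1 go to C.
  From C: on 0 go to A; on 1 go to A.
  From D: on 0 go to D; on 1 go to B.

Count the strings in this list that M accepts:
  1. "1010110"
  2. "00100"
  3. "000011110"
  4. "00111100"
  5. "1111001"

"1010110": rejected
"00100": rejected
"000011110": rejected
"00111100": rejected
"1111001": rejected

0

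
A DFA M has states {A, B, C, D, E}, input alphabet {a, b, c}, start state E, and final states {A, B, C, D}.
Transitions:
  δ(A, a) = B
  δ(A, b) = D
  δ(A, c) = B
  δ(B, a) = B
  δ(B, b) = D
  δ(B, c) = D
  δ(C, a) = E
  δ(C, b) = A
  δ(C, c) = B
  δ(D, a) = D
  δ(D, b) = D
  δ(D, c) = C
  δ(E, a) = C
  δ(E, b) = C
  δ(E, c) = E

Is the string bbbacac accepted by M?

rejected

E --b--> C
C --b--> A
A --b--> D
D --a--> D
D --c--> C
C --a--> E
E --c--> E
End in state E, which is not an accepting state.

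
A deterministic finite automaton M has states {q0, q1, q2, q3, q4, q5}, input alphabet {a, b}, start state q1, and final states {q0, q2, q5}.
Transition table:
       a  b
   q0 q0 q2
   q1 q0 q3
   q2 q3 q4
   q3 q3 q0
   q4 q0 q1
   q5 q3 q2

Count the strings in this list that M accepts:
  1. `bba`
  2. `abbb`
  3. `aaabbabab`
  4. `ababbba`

`bba`: accepted
`abbb`: rejected
`aaabbabab`: accepted
`ababbba`: accepted

3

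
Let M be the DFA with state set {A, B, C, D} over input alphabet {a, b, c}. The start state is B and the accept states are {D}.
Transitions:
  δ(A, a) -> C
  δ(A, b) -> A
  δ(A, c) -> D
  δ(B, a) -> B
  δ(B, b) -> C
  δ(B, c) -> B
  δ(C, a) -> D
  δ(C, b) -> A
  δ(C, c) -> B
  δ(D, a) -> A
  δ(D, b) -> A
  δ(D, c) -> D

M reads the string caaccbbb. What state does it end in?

A

B --c--> B
B --a--> B
B --a--> B
B --c--> B
B --c--> B
B --b--> C
C --b--> A
A --b--> A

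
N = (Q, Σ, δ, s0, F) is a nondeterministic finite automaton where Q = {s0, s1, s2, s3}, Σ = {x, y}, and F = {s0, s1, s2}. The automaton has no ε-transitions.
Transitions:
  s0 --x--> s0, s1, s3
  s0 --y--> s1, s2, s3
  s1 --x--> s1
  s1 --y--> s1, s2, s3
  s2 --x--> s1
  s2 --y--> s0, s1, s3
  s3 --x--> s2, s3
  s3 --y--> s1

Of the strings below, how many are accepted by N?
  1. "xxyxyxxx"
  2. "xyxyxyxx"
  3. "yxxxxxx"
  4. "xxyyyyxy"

4

"xxyxyxxx": accepted
"xyxyxyxx": accepted
"yxxxxxx": accepted
"xxyyyyxy": accepted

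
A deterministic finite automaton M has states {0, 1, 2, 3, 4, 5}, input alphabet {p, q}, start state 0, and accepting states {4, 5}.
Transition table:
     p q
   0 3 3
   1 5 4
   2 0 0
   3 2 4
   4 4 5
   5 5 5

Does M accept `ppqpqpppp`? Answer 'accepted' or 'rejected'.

0 --p--> 3
3 --p--> 2
2 --q--> 0
0 --p--> 3
3 --q--> 4
4 --p--> 4
4 --p--> 4
4 --p--> 4
4 --p--> 4
End in state 4, which is an accepting state.

accepted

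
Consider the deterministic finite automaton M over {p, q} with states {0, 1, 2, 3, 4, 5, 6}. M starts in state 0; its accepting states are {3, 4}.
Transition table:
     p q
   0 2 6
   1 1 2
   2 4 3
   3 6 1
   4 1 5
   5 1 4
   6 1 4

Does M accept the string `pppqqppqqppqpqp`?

rejected

0 --p--> 2
2 --p--> 4
4 --p--> 1
1 --q--> 2
2 --q--> 3
3 --p--> 6
6 --p--> 1
1 --q--> 2
2 --q--> 3
3 --p--> 6
6 --p--> 1
1 --q--> 2
2 --p--> 4
4 --q--> 5
5 --p--> 1
End in state 1, which is not an accepting state.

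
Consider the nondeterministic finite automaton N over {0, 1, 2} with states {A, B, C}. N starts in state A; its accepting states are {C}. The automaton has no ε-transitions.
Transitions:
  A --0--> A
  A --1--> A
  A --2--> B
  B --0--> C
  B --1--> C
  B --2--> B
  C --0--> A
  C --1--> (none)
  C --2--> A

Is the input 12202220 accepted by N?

Start: {A}
read 1: {A}
read 2: {B}
read 2: {B}
read 0: {C}
read 2: {A}
read 2: {B}
read 2: {B}
read 0: {C}
Reachable ∩ accepting = {C} — nonempty.

accepted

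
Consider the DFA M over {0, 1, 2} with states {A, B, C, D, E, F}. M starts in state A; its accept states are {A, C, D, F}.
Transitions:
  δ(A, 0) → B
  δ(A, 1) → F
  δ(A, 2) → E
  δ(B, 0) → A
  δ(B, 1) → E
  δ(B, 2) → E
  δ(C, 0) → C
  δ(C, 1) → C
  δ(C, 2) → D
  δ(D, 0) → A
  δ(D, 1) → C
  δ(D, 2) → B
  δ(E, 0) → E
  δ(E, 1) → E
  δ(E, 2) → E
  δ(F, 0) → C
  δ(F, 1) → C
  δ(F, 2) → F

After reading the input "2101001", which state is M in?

E

A --2--> E
E --1--> E
E --0--> E
E --1--> E
E --0--> E
E --0--> E
E --1--> E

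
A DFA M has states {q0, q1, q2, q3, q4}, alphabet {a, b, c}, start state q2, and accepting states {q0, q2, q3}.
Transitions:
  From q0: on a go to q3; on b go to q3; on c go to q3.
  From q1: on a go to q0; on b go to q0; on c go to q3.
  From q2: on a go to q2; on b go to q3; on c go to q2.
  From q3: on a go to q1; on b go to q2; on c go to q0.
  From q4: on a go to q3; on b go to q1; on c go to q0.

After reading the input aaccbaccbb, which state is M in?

q2 --a--> q2
q2 --a--> q2
q2 --c--> q2
q2 --c--> q2
q2 --b--> q3
q3 --a--> q1
q1 --c--> q3
q3 --c--> q0
q0 --b--> q3
q3 --b--> q2

q2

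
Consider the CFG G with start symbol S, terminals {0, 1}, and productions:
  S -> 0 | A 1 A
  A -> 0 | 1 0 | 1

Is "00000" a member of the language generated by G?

no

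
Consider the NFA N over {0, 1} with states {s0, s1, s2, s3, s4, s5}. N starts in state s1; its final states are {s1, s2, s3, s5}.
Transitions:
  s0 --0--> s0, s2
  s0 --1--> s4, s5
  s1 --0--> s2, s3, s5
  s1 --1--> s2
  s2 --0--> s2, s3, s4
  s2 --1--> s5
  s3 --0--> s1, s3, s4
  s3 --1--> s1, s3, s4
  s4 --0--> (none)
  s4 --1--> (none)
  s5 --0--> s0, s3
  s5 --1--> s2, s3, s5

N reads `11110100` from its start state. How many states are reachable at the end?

6

Start: {s1}
read 1: {s2}
read 1: {s5}
read 1: {s2, s3, s5}
read 1: {s1, s2, s3, s4, s5}
read 0: {s0, s1, s2, s3, s4, s5}
read 1: {s1, s2, s3, s4, s5}
read 0: {s0, s1, s2, s3, s4, s5}
read 0: {s0, s1, s2, s3, s4, s5}
Final reachable set {s0, s1, s2, s3, s4, s5} has 6 states.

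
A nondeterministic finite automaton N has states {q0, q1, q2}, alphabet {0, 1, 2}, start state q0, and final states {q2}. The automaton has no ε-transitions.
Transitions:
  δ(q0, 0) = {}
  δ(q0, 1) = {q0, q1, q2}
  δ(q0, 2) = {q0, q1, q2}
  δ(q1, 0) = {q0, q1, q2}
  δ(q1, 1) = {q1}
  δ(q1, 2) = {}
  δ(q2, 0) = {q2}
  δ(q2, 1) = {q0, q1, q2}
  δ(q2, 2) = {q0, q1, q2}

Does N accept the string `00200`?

Start: {q0}
read 0: {}
The reachable set is empty and stays empty for the remaining 4 symbols.
Reachable ∩ accepting = {} — empty.

rejected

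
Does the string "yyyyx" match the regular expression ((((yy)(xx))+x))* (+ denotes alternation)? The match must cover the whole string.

no

yyyyx cannot be split into zero or more pieces each matching (((yy)(xx))+x).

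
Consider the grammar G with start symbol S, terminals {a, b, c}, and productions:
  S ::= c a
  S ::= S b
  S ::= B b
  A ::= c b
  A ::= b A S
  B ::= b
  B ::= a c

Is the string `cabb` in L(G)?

S ⇒ Sb ⇒ Sbb ⇒ cabb

yes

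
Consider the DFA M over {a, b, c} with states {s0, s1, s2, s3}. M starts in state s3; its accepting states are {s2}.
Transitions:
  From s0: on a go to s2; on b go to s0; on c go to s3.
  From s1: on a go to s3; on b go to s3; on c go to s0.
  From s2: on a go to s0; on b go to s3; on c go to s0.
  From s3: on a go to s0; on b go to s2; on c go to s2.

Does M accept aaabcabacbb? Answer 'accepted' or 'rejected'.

s3 --a--> s0
s0 --a--> s2
s2 --a--> s0
s0 --b--> s0
s0 --c--> s3
s3 --a--> s0
s0 --b--> s0
s0 --a--> s2
s2 --c--> s0
s0 --b--> s0
s0 --b--> s0
End in state s0, which is not an accepting state.

rejected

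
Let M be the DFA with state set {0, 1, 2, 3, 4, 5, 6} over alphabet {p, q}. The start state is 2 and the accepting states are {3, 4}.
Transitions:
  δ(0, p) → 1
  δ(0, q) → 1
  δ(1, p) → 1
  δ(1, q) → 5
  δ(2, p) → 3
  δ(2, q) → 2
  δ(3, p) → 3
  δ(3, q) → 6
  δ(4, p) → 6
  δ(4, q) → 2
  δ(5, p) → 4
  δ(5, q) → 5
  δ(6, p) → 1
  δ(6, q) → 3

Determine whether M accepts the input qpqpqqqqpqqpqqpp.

2 --q--> 2
2 --p--> 3
3 --q--> 6
6 --p--> 1
1 --q--> 5
5 --q--> 5
5 --q--> 5
5 --q--> 5
5 --p--> 4
4 --q--> 2
2 --q--> 2
2 --p--> 3
3 --q--> 6
6 --q--> 3
3 --p--> 3
3 --p--> 3
End in state 3, which is an accepting state.

accepted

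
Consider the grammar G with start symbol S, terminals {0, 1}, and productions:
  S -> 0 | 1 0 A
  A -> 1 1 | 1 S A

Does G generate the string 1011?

S ⇒ 10A ⇒ 1011

yes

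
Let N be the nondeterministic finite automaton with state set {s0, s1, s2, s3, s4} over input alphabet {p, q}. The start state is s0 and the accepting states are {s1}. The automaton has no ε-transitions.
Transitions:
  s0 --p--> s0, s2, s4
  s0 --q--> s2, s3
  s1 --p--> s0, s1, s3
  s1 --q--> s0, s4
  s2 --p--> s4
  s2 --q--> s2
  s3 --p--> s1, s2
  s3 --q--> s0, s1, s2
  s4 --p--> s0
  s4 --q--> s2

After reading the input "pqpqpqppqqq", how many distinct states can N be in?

Start: {s0}
read p: {s0, s2, s4}
read q: {s2, s3}
read p: {s1, s2, s4}
read q: {s0, s2, s4}
read p: {s0, s2, s4}
read q: {s2, s3}
read p: {s1, s2, s4}
read p: {s0, s1, s3, s4}
read q: {s0, s1, s2, s3, s4}
read q: {s0, s1, s2, s3, s4}
read q: {s0, s1, s2, s3, s4}
Final reachable set {s0, s1, s2, s3, s4} has 5 states.

5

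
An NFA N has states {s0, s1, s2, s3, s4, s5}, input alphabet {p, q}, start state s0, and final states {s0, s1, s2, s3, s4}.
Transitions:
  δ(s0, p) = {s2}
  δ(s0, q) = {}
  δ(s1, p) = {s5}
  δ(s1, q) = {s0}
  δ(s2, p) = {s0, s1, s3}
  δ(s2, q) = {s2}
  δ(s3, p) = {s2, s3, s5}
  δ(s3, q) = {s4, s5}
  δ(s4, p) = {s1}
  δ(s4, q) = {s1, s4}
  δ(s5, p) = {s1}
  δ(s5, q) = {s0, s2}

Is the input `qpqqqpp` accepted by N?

rejected

Start: {s0}
read q: {}
The reachable set is empty and stays empty for the remaining 6 symbols.
Reachable ∩ accepting = {} — empty.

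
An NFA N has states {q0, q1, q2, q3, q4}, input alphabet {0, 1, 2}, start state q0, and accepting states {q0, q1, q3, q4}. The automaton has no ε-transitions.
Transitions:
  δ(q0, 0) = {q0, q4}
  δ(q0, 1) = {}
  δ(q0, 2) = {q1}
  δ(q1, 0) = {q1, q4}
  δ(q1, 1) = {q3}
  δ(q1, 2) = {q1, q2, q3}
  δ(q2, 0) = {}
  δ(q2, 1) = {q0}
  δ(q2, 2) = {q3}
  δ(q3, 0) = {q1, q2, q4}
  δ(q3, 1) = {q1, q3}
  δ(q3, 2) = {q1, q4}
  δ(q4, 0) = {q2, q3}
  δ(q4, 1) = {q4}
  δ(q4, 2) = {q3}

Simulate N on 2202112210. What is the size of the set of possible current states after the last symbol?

Start: {q0}
read 2: {q1}
read 2: {q1, q2, q3}
read 0: {q1, q2, q4}
read 2: {q1, q2, q3}
read 1: {q0, q1, q3}
read 1: {q1, q3}
read 2: {q1, q2, q3, q4}
read 2: {q1, q2, q3, q4}
read 1: {q0, q1, q3, q4}
read 0: {q0, q1, q2, q3, q4}
Final reachable set {q0, q1, q2, q3, q4} has 5 states.

5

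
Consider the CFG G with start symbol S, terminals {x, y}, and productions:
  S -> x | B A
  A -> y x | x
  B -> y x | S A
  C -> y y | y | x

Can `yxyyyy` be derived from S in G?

no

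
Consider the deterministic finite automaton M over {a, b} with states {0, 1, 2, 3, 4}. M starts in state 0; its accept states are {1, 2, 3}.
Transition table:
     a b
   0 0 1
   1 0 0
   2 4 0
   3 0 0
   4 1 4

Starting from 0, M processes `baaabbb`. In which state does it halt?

1

0 --b--> 1
1 --a--> 0
0 --a--> 0
0 --a--> 0
0 --b--> 1
1 --b--> 0
0 --b--> 1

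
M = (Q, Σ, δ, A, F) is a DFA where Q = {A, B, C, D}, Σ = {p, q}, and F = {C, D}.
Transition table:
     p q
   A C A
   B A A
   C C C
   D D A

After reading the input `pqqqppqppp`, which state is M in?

A --p--> C
C --q--> C
C --q--> C
C --q--> C
C --p--> C
C --p--> C
C --q--> C
C --p--> C
C --p--> C
C --p--> C

C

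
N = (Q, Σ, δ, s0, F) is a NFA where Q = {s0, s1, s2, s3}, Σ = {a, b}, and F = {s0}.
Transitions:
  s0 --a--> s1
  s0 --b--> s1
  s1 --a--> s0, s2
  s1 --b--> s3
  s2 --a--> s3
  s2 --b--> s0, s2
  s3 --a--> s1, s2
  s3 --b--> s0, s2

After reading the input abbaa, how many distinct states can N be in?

Start: {s0}
read a: {s1}
read b: {s3}
read b: {s0, s2}
read a: {s1, s3}
read a: {s0, s1, s2}
Final reachable set {s0, s1, s2} has 3 states.

3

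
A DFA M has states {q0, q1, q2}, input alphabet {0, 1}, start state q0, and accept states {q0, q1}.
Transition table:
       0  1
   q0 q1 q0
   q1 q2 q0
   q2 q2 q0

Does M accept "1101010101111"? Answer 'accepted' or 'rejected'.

q0 --1--> q0
q0 --1--> q0
q0 --0--> q1
q1 --1--> q0
q0 --0--> q1
q1 --1--> q0
q0 --0--> q1
q1 --1--> q0
q0 --0--> q1
q1 --1--> q0
q0 --1--> q0
q0 --1--> q0
q0 --1--> q0
End in state q0, which is an accepting state.

accepted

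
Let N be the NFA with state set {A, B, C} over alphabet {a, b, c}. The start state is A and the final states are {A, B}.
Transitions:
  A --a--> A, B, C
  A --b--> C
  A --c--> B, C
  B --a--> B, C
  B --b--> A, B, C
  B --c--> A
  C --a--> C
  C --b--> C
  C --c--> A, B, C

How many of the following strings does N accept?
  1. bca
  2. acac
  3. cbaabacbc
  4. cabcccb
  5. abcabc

5

bca: accepted
acac: accepted
cbaabacbc: accepted
cabcccb: accepted
abcabc: accepted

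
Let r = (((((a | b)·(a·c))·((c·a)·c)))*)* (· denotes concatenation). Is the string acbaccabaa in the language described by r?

no

acbaccabaa cannot be split into zero or more pieces each matching ((((a|b)·(a·c))·((c·a)·c)))*.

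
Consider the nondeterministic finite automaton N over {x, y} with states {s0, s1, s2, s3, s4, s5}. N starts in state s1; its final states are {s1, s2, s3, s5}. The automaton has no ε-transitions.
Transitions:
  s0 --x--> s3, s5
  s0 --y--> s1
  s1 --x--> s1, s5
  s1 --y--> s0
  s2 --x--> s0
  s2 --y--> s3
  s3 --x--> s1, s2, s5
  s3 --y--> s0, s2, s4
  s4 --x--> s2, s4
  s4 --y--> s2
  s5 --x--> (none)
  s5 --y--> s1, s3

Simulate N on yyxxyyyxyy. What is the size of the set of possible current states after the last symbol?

5

Start: {s1}
read y: {s0}
read y: {s1}
read x: {s1, s5}
read x: {s1, s5}
read y: {s0, s1, s3}
read y: {s0, s1, s2, s4}
read y: {s0, s1, s2, s3}
read x: {s0, s1, s2, s3, s5}
read y: {s0, s1, s2, s3, s4}
read y: {s0, s1, s2, s3, s4}
Final reachable set {s0, s1, s2, s3, s4} has 5 states.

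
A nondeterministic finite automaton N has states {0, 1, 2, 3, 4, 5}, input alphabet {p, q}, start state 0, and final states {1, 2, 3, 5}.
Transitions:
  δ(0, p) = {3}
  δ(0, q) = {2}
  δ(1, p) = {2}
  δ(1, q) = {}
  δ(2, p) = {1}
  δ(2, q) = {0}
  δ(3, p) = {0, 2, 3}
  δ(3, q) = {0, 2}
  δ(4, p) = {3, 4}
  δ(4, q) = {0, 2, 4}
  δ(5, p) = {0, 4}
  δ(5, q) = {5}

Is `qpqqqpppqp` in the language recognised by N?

Start: {0}
read q: {2}
read p: {1}
read q: {}
The reachable set is empty and stays empty for the remaining 7 symbols.
Reachable ∩ accepting = {} — empty.

rejected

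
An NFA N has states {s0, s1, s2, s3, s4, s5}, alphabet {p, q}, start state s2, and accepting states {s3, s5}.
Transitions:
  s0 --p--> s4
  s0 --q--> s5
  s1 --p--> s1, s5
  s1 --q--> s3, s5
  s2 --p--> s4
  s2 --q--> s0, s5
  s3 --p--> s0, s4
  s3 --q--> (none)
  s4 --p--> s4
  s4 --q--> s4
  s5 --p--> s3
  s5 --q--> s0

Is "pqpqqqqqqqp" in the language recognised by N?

Start: {s2}
read p: {s4}
read q: {s4}
read p: {s4}
read q: {s4}
read q: {s4}
read q: {s4}
read q: {s4}
read q: {s4}
read q: {s4}
read q: {s4}
read p: {s4}
Reachable ∩ accepting = {} — empty.

rejected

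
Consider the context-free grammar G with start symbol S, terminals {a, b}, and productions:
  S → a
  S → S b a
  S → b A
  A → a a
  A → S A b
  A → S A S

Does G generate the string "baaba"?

yes

S ⇒ Sba ⇒ bAba ⇒ baaba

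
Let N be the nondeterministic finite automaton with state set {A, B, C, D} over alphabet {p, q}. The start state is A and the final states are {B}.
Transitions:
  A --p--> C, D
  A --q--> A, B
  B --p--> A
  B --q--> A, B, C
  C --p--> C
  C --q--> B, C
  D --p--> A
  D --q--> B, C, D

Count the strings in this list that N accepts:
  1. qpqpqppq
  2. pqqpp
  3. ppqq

2

qpqpqppq: accepted
pqqpp: rejected
ppqq: accepted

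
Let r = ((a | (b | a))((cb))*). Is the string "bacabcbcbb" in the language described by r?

no

No split of bacabcbcbb into u·v has (a|(b|a)) matching u and ((cb))* matching v.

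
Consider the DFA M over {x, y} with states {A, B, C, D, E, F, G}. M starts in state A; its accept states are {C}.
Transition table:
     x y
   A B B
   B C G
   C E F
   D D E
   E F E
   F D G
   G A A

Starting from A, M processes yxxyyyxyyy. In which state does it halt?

A --y--> B
B --x--> C
C --x--> E
E --y--> E
E --y--> E
E --y--> E
E --x--> F
F --y--> G
G --y--> A
A --y--> B

B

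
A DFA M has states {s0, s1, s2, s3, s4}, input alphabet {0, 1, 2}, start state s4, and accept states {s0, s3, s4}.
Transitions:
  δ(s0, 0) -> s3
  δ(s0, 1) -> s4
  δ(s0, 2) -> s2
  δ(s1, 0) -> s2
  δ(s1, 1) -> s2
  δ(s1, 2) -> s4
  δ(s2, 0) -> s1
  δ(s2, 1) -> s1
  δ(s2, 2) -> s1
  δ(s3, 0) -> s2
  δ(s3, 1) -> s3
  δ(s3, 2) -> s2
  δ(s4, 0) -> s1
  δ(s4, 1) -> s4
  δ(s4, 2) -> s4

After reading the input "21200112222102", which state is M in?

s4 --2--> s4
s4 --1--> s4
s4 --2--> s4
s4 --0--> s1
s1 --0--> s2
s2 --1--> s1
s1 --1--> s2
s2 --2--> s1
s1 --2--> s4
s4 --2--> s4
s4 --2--> s4
s4 --1--> s4
s4 --0--> s1
s1 --2--> s4

s4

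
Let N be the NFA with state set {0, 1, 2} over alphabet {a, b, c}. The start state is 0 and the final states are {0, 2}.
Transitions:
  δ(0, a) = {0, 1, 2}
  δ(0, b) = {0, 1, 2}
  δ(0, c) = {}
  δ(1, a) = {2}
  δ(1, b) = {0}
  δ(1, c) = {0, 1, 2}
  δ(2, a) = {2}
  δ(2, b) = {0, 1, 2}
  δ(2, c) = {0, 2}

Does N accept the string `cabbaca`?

Start: {0}
read c: {}
The reachable set is empty and stays empty for the remaining 6 symbols.
Reachable ∩ accepting = {} — empty.

rejected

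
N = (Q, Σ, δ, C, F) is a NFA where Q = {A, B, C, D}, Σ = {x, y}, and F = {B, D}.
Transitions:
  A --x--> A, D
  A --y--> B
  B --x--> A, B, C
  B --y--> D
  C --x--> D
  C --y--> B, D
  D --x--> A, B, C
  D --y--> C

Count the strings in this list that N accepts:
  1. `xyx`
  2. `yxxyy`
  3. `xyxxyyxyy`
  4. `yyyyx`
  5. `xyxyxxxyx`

5

`xyx`: accepted
`yxxyy`: accepted
`xyxxyyxyy`: accepted
`yyyyx`: accepted
`xyxyxxxyx`: accepted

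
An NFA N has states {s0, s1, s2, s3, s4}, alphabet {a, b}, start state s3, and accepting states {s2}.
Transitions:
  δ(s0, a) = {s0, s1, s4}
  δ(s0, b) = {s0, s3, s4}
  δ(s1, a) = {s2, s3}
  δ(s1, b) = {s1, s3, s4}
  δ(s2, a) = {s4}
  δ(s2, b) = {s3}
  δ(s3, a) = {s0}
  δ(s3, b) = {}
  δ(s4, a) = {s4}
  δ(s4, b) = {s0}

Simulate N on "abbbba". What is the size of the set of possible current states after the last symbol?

3

Start: {s3}
read a: {s0}
read b: {s0, s3, s4}
read b: {s0, s3, s4}
read b: {s0, s3, s4}
read b: {s0, s3, s4}
read a: {s0, s1, s4}
Final reachable set {s0, s1, s4} has 3 states.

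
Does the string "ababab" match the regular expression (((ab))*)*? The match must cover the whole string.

Split into 3 pieces ab · ab · ab; each matches ((ab))*.

yes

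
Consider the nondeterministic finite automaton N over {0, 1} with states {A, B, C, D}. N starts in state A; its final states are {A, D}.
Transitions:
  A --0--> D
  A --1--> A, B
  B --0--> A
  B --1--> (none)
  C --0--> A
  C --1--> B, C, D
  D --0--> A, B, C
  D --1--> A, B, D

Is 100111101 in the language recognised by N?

Start: {A}
read 1: {A, B}
read 0: {A, D}
read 0: {A, B, C, D}
read 1: {A, B, C, D}
read 1: {A, B, C, D}
read 1: {A, B, C, D}
read 1: {A, B, C, D}
read 0: {A, B, C, D}
read 1: {A, B, C, D}
Reachable ∩ accepting = {A, D} — nonempty.

accepted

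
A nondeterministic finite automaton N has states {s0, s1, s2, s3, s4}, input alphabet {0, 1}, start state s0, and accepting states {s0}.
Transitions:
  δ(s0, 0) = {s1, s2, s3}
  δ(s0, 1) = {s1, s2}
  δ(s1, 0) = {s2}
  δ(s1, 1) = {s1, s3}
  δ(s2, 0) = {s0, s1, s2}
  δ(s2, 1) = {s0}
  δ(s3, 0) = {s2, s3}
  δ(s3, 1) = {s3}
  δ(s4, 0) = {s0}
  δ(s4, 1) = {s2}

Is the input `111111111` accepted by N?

Start: {s0}
read 1: {s1, s2}
read 1: {s0, s1, s3}
read 1: {s1, s2, s3}
read 1: {s0, s1, s3}
read 1: {s1, s2, s3}
read 1: {s0, s1, s3}
read 1: {s1, s2, s3}
read 1: {s0, s1, s3}
read 1: {s1, s2, s3}
Reachable ∩ accepting = {} — empty.

rejected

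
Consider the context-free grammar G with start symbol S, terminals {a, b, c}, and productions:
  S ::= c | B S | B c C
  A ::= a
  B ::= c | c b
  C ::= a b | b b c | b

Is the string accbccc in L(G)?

no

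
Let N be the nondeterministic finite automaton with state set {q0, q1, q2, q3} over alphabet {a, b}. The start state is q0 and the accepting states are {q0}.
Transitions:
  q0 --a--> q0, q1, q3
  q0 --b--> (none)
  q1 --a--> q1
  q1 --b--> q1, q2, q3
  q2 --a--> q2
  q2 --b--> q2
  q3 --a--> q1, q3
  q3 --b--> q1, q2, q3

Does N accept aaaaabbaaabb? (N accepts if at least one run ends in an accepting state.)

rejected

Start: {q0}
read a: {q0, q1, q3}
read a: {q0, q1, q3}
read a: {q0, q1, q3}
read a: {q0, q1, q3}
read a: {q0, q1, q3}
read b: {q1, q2, q3}
read b: {q1, q2, q3}
read a: {q1, q2, q3}
read a: {q1, q2, q3}
read a: {q1, q2, q3}
read b: {q1, q2, q3}
read b: {q1, q2, q3}
Reachable ∩ accepting = {} — empty.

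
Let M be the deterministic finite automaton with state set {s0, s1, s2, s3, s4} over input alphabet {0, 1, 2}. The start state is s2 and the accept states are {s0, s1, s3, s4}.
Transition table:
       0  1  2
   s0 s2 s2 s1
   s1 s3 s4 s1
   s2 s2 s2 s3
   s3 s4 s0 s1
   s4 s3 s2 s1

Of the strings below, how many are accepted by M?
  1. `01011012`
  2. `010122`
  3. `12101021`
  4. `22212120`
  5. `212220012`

`01011012`: accepted
`010122`: accepted
`12101021`: accepted
`22212120`: accepted
`212220012`: accepted

5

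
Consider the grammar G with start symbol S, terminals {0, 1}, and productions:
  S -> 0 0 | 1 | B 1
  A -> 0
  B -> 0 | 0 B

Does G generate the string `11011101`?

no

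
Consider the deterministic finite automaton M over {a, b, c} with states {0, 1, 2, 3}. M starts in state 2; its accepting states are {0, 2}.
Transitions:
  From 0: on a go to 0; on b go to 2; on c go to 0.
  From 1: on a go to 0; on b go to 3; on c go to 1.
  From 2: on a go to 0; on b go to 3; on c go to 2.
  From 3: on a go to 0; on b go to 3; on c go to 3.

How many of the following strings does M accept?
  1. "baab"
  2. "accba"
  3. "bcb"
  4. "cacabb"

"baab": accepted
"accba": accepted
"bcb": rejected
"cacabb": rejected

2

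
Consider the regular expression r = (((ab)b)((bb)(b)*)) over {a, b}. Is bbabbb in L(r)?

no

No split of bbabbb into u·v has ((ab)b) matching u and ((bb)(b)*) matching v.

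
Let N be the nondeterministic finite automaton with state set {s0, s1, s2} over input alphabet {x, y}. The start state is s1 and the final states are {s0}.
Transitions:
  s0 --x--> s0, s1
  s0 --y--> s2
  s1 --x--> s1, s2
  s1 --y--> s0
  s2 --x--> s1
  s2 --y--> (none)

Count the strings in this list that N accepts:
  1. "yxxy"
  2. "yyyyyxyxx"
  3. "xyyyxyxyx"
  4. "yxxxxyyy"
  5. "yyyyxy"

1

"yxxy": accepted
"yyyyyxyxx": rejected
"xyyyxyxyx": rejected
"yxxxxyyy": rejected
"yyyyxy": rejected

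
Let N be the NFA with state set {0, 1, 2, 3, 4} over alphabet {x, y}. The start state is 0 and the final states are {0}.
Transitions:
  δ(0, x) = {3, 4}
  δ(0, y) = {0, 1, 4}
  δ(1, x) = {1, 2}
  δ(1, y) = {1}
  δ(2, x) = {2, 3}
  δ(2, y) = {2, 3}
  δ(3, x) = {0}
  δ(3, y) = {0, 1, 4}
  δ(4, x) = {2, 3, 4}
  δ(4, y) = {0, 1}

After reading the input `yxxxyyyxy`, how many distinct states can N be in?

5

Start: {0}
read y: {0, 1, 4}
read x: {1, 2, 3, 4}
read x: {0, 1, 2, 3, 4}
read x: {0, 1, 2, 3, 4}
read y: {0, 1, 2, 3, 4}
read y: {0, 1, 2, 3, 4}
read y: {0, 1, 2, 3, 4}
read x: {0, 1, 2, 3, 4}
read y: {0, 1, 2, 3, 4}
Final reachable set {0, 1, 2, 3, 4} has 5 states.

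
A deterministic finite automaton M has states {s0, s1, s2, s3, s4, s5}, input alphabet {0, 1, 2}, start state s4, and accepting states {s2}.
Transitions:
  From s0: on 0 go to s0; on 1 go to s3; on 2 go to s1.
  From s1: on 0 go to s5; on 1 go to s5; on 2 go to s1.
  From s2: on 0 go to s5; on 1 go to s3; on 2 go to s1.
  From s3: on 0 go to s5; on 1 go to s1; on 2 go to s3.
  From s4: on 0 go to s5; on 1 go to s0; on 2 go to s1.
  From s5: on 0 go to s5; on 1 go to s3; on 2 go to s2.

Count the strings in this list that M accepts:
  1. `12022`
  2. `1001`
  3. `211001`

`12022`: rejected
`1001`: rejected
`211001`: rejected

0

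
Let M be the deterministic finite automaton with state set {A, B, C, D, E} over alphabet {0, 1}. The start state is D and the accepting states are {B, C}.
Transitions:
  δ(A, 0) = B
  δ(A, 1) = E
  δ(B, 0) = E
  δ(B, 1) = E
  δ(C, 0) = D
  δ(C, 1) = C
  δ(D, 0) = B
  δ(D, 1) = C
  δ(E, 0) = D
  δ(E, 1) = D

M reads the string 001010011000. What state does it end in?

D --0--> B
B --0--> E
E --1--> D
D --0--> B
B --1--> E
E --0--> D
D --0--> B
B --1--> E
E --1--> D
D --0--> B
B --0--> E
E --0--> D

D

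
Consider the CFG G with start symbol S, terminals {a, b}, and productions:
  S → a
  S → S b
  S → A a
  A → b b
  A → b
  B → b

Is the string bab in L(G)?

S ⇒ Sb ⇒ Aab ⇒ bab

yes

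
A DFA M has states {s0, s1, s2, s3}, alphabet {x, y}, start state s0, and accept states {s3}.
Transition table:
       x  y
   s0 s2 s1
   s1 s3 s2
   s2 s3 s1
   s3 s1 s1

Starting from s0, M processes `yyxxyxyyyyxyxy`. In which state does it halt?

s0 --y--> s1
s1 --y--> s2
s2 --x--> s3
s3 --x--> s1
s1 --y--> s2
s2 --x--> s3
s3 --y--> s1
s1 --y--> s2
s2 --y--> s1
s1 --y--> s2
s2 --x--> s3
s3 --y--> s1
s1 --x--> s3
s3 --y--> s1

s1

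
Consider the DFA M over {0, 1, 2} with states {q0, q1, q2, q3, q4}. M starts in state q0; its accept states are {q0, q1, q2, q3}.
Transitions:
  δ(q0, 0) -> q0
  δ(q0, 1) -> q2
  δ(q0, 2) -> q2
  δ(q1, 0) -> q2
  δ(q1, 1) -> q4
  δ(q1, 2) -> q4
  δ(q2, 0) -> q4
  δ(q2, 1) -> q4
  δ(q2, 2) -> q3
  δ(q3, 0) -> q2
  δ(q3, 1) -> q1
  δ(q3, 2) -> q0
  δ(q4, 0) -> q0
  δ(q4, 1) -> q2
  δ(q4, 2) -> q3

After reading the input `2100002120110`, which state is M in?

q0 --2--> q2
q2 --1--> q4
q4 --0--> q0
q0 --0--> q0
q0 --0--> q0
q0 --0--> q0
q0 --2--> q2
q2 --1--> q4
q4 --2--> q3
q3 --0--> q2
q2 --1--> q4
q4 --1--> q2
q2 --0--> q4

q4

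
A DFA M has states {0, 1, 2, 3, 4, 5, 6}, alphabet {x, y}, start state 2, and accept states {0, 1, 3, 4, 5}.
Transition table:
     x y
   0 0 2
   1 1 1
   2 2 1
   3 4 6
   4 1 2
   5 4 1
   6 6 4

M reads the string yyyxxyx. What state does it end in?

2 --y--> 1
1 --y--> 1
1 --y--> 1
1 --x--> 1
1 --x--> 1
1 --y--> 1
1 --x--> 1

1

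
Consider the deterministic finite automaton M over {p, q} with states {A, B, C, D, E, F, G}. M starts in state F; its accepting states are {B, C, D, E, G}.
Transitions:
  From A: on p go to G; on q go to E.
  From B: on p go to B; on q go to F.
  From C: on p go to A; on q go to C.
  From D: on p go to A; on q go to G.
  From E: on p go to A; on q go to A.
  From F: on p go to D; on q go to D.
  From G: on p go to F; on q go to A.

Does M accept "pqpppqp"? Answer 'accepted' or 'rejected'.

rejected

F --p--> D
D --q--> G
G --p--> F
F --p--> D
D --p--> A
A --q--> E
E --p--> A
End in state A, which is not an accepting state.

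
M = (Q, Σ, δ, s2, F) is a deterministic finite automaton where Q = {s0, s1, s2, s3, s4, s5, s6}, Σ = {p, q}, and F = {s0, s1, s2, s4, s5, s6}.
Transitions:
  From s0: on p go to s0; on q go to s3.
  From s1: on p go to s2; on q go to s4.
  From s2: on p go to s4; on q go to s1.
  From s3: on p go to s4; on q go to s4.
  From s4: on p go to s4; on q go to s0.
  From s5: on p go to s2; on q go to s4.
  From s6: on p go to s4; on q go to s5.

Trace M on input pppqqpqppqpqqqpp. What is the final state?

s4

s2 --p--> s4
s4 --p--> s4
s4 --p--> s4
s4 --q--> s0
s0 --q--> s3
s3 --p--> s4
s4 --q--> s0
s0 --p--> s0
s0 --p--> s0
s0 --q--> s3
s3 --p--> s4
s4 --q--> s0
s0 --q--> s3
s3 --q--> s4
s4 --p--> s4
s4 --p--> s4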